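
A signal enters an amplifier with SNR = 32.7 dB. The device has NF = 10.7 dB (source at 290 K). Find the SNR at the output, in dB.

22.0 dB

By definition F = SNR_in/SNR_out, so in dB: SNR_out = SNR_in − NF
SNR_out = 32.7 − 10.7 = 22.0 dB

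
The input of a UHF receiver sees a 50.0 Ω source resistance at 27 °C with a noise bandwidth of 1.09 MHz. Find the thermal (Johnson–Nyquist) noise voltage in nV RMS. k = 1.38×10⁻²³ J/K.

950 nV

T = 27 °C + 273.15 = 300.15 K
V_n = √(4kTRB)
4kTRB = 4 × 1.38×10⁻²³ × 300.15 × 5.00×10¹ × 1.09×10⁶ = 9.03×10⁻¹³ V²
V_n = √(9.03×10⁻¹³) = 9.50×10⁻⁷ V = 950 nV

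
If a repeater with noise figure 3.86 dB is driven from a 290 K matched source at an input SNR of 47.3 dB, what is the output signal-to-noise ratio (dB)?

By definition F = SNR_in/SNR_out, so in dB: SNR_out = SNR_in − NF
SNR_out = 47.3 − 3.86 = 43.44 dB

43.44 dB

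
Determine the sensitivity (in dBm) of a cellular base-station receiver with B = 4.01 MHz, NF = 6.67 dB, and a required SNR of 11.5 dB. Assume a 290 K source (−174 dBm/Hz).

−89.8 dBm

Sensitivity = −174 + 10 log₁₀(B) + NF + SNR_min
= −174 + 66.03 + 6.67 + 11.5
= −89.80 dBm → −89.8 dBm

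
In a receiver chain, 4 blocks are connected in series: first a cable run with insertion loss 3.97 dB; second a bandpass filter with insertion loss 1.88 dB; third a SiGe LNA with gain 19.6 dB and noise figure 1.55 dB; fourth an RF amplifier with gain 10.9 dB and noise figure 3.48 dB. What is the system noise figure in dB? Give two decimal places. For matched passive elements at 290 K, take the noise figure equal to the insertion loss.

Convert to linear (a loss of L dB is a gain of −L dB): F_i = 10^(NF_i/10), G_i = 10^(G_i,dB/10)
  Stage 1: F_1 = 10^(3.97/10) = 2.495, G_1 = 10^(−3.97/10) = 0.4009
  Stage 2: F_2 = 10^(1.88/10) = 1.542, G_2 = 10^(−1.88/10) = 0.6486
  Stage 3: F_3 = 10^(1.55/10) = 1.429, G_3 = 10^(19.6/10) = 91.20
  Stage 4: F_4 = 10^(3.48/10) = 2.228, G_4 = 10^(10.9/10) = 12.30
Friis cascade:
  F = 2.495 + (1.542 − 1)/0.4009 + (1.429 − 1)/0.2600 + (2.228 − 1)/23.71 = 5.547
NF = 10 log₁₀(5.547) = 7.44 dB

7.44 dB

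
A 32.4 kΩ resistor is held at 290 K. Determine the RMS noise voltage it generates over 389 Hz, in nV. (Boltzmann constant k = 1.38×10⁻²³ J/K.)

V_n = √(4kTRB)
4kTRB = 4 × 1.38×10⁻²³ × 290 × 3.24×10⁴ × 3.89×10² = 2.02×10⁻¹³ V²
V_n = √(2.02×10⁻¹³) = 4.49×10⁻⁷ V = 449 nV

449 nV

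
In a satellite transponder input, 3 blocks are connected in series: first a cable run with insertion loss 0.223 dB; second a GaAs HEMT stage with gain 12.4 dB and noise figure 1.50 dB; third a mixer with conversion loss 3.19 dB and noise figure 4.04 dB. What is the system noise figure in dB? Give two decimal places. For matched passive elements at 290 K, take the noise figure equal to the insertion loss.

1.99 dB

Convert to linear (a loss of L dB is a gain of −L dB): F_i = 10^(NF_i/10), G_i = 10^(G_i,dB/10)
  Stage 1: F_1 = 10^(0.223/10) = 1.053, G_1 = 10^(−0.223/10) = 0.9499
  Stage 2: F_2 = 10^(1.50/10) = 1.413, G_2 = 10^(12.4/10) = 17.38
  Stage 3: F_3 = 10^(4.04/10) = 2.535, G_3 = 10^(−3.19/10) = 0.4797
Friis cascade:
  F = 1.053 + (1.413 − 1)/0.9499 + (2.535 − 1)/16.51 = 1.580
NF = 10 log₁₀(1.580) = 1.99 dB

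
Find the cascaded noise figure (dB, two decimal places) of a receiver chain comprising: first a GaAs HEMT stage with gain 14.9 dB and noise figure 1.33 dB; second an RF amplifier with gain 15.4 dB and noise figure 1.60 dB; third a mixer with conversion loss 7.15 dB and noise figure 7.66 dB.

1.39 dB

Convert to linear (a loss of L dB is a gain of −L dB): F_i = 10^(NF_i/10), G_i = 10^(G_i,dB/10)
  Stage 1: F_1 = 10^(1.33/10) = 1.358, G_1 = 10^(14.9/10) = 30.90
  Stage 2: F_2 = 10^(1.60/10) = 1.445, G_2 = 10^(15.4/10) = 34.67
  Stage 3: F_3 = 10^(7.66/10) = 5.834, G_3 = 10^(−7.15/10) = 0.1928
Friis cascade:
  F = 1.358 + (1.445 − 1)/30.90 + (5.834 − 1)/1072 = 1.377
NF = 10 log₁₀(1.377) = 1.39 dB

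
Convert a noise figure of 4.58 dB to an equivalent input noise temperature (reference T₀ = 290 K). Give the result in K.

F = 10^(4.58/10) = 2.87078
T_e = (F − 1)·T₀ = (2.87078 − 1) × 290 = 543 K

543 K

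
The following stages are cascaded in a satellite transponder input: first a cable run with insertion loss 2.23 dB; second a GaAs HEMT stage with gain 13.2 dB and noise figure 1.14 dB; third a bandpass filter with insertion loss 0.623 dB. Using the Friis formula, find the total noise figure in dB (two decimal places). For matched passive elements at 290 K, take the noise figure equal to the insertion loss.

3.39 dB

Convert to linear (a loss of L dB is a gain of −L dB): F_i = 10^(NF_i/10), G_i = 10^(G_i,dB/10)
  Stage 1: F_1 = 10^(2.23/10) = 1.671, G_1 = 10^(−2.23/10) = 0.5984
  Stage 2: F_2 = 10^(1.14/10) = 1.300, G_2 = 10^(13.2/10) = 20.89
  Stage 3: F_3 = 10^(0.623/10) = 1.154, G_3 = 10^(−0.623/10) = 0.8664
Friis cascade:
  F = 1.671 + (1.300 − 1)/0.5984 + (1.154 − 1)/12.50 = 2.185
NF = 10 log₁₀(2.185) = 3.39 dB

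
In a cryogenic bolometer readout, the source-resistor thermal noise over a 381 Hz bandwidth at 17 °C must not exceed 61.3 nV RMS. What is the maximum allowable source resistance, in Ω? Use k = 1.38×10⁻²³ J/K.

T = 17 °C + 273.15 = 290.15 K
Johnson–Nyquist: V_n = √(4kTRB) ⇒ R = V_n² / (4kTB)
4kTB = 4 × 1.38×10⁻²³ × 290.15 × 3.81×10² = 6.10×10⁻¹⁸
R = (6.13×10⁻⁸)² / 6.10×10⁻¹⁸ = 6.16×10² Ω = 616 Ω

616 Ω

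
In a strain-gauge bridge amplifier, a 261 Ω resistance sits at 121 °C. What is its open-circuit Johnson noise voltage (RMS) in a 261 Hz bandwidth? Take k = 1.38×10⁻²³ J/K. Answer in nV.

T = 121 °C + 273.15 = 394.15 K
V_n = √(4kTRB)
4kTRB = 4 × 1.38×10⁻²³ × 394.15 × 2.61×10² × 2.61×10² = 1.48×10⁻¹⁵ V²
V_n = √(1.48×10⁻¹⁵) = 3.85×10⁻⁸ V = 38.5 nV

38.5 nV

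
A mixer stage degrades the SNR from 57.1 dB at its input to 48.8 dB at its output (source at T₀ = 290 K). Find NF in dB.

NF (dB) = SNR_in(dB) − SNR_out(dB) when the source is at T₀
NF = 57.1 − 48.8 = 8.3 dB

8.3 dB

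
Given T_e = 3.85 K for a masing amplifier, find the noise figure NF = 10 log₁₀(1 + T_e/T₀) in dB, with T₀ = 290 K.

F = 1 + T_e/T₀ = 1 + 3.85/290 = 1.01328
NF = 10 log₁₀(1.01328) = 0.057 dB

0.057 dB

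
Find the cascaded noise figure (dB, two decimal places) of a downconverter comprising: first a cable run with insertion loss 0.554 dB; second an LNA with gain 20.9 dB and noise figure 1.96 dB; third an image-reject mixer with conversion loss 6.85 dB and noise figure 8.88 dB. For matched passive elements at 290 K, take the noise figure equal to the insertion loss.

2.66 dB

Convert to linear (a loss of L dB is a gain of −L dB): F_i = 10^(NF_i/10), G_i = 10^(G_i,dB/10)
  Stage 1: F_1 = 10^(0.554/10) = 1.136, G_1 = 10^(−0.554/10) = 0.8802
  Stage 2: F_2 = 10^(1.96/10) = 1.570, G_2 = 10^(20.9/10) = 123.0
  Stage 3: F_3 = 10^(8.88/10) = 7.727, G_3 = 10^(−6.85/10) = 0.2065
Friis cascade:
  F = 1.136 + (1.570 − 1)/0.8802 + (7.727 − 1)/108.3 = 1.846
NF = 10 log₁₀(1.846) = 2.66 dB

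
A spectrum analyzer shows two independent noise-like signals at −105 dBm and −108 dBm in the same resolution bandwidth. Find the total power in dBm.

Convert to linear, add, convert back:
P₁ = 3.16×10⁻¹⁴ W, P₂ = 1.58×10⁻¹⁴ W
P_tot = 4.75×10⁻¹⁴ W → 10 log₁₀(P_tot / 10⁻³) = −103.2 dBm

−103.2 dBm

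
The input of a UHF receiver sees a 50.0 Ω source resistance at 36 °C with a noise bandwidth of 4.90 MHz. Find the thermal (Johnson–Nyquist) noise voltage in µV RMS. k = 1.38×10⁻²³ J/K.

T = 36 °C + 273.15 = 309.15 K
V_n = √(4kTRB)
4kTRB = 4 × 1.38×10⁻²³ × 309.15 × 5.00×10¹ × 4.90×10⁶ = 4.18×10⁻¹² V²
V_n = √(4.18×10⁻¹²) = 2.04×10⁻⁶ V = 2.04 µV

2.04 µV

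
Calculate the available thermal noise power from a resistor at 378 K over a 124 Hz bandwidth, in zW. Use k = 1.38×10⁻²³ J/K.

647 zW

P_n = kTB = 1.38×10⁻²³ × 378 × 1.24×10² = 6.47×10⁻¹⁹ W = 647 zW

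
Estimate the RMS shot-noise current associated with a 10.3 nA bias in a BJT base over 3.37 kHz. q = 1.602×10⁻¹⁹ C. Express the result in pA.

I_n = √(2qI·B)
2qI·B = 2 × 1.602×10⁻¹⁹ × 1.03×10⁻⁸ × 3.37×10³ = 1.11×10⁻²³ A²
I_n = √(1.11×10⁻²³) = 3.33×10⁻¹² A = 3.33 pA

3.33 pA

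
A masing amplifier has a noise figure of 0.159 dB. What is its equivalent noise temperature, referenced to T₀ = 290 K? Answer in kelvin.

F = 10^(0.159/10) = 1.03729
T_e = (F − 1)·T₀ = (1.03729 − 1) × 290 = 10.8 K

10.8 K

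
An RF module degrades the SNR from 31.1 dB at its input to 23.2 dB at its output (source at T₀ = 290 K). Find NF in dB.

7.9 dB

NF (dB) = SNR_in(dB) − SNR_out(dB) when the source is at T₀
NF = 31.1 − 23.2 = 7.9 dB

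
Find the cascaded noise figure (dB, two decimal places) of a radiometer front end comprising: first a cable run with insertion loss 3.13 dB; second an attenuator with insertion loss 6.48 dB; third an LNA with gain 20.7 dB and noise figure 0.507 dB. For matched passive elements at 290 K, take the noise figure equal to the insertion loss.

10.12 dB

Convert to linear (a loss of L dB is a gain of −L dB): F_i = 10^(NF_i/10), G_i = 10^(G_i,dB/10)
  Stage 1: F_1 = 10^(3.13/10) = 2.056, G_1 = 10^(−3.13/10) = 0.4864
  Stage 2: F_2 = 10^(6.48/10) = 4.446, G_2 = 10^(−6.48/10) = 0.2249
  Stage 3: F_3 = 10^(0.507/10) = 1.124, G_3 = 10^(20.7/10) = 117.5
Friis cascade:
  F = 2.056 + (4.446 − 1)/0.4864 + (1.124 − 1)/0.1094 = 10.27
NF = 10 log₁₀(10.27) = 10.12 dB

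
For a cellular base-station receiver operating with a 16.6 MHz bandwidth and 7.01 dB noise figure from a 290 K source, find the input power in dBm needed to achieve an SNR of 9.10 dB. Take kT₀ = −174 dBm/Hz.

−85.7 dBm

Sensitivity = −174 + 10 log₁₀(B) + NF + SNR_min
= −174 + 72.2 + 7.01 + 9.10
= −85.69 dBm → −85.7 dBm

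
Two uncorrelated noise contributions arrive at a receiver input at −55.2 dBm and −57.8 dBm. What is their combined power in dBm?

Convert to linear, add, convert back:
P₁ = 3.02×10⁻⁹ W, P₂ = 1.66×10⁻⁹ W
P_tot = 4.68×10⁻⁹ W → 10 log₁₀(P_tot / 10⁻³) = −53.3 dBm

−53.3 dBm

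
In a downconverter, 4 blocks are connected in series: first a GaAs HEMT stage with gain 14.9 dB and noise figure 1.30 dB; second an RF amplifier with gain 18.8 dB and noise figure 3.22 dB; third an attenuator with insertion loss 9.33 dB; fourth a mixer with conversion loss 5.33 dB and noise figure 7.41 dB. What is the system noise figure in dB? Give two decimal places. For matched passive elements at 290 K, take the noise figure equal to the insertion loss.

1.47 dB

Convert to linear (a loss of L dB is a gain of −L dB): F_i = 10^(NF_i/10), G_i = 10^(G_i,dB/10)
  Stage 1: F_1 = 10^(1.30/10) = 1.349, G_1 = 10^(14.9/10) = 30.90
  Stage 2: F_2 = 10^(3.22/10) = 2.099, G_2 = 10^(18.8/10) = 75.86
  Stage 3: F_3 = 10^(9.33/10) = 8.570, G_3 = 10^(−9.33/10) = 0.1167
  Stage 4: F_4 = 10^(7.41/10) = 5.508, G_4 = 10^(−5.33/10) = 0.2931
Friis cascade:
  F = 1.349 + (2.099 − 1)/30.90 + (8.570 − 1)/2344 + (5.508 − 1)/273.5 = 1.404
NF = 10 log₁₀(1.404) = 1.47 dB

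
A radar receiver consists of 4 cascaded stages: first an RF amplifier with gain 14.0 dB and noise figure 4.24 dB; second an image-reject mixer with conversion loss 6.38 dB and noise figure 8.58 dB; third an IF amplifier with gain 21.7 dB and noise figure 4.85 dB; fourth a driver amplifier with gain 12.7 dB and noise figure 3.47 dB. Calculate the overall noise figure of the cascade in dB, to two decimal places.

Convert to linear (a loss of L dB is a gain of −L dB): F_i = 10^(NF_i/10), G_i = 10^(G_i,dB/10)
  Stage 1: F_1 = 10^(4.24/10) = 2.655, G_1 = 10^(14.0/10) = 25.12
  Stage 2: F_2 = 10^(8.58/10) = 7.211, G_2 = 10^(−6.38/10) = 0.2301
  Stage 3: F_3 = 10^(4.85/10) = 3.055, G_3 = 10^(21.7/10) = 147.9
  Stage 4: F_4 = 10^(3.47/10) = 2.223, G_4 = 10^(12.7/10) = 18.62
Friis cascade:
  F = 2.655 + (7.211 − 1)/25.12 + (3.055 − 1)/5.781 + (2.223 − 1)/855.1 = 3.259
NF = 10 log₁₀(3.259) = 5.13 dB

5.13 dB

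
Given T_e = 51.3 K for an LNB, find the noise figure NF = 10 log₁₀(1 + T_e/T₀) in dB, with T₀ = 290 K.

F = 1 + T_e/T₀ = 1 + 51.3/290 = 1.1769
NF = 10 log₁₀(1.1769) = 0.707 dB

0.707 dB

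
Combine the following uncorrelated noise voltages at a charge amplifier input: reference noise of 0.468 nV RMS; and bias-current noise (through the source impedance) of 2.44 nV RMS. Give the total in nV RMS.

Uncorrelated sources add in power (mean-square): V_tot = √(ΣV_i²)
V_tot = √[(4.68×10⁻¹⁰)² + (2.44×10⁻⁹)²] = 2.48×10⁻⁹ V = 2.48 nV

2.48 nV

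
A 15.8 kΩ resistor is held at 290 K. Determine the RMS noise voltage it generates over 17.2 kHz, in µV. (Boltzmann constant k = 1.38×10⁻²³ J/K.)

2.09 µV

V_n = √(4kTRB)
4kTRB = 4 × 1.38×10⁻²³ × 290 × 1.58×10⁴ × 1.72×10⁴ = 4.35×10⁻¹² V²
V_n = √(4.35×10⁻¹²) = 2.09×10⁻⁶ V = 2.09 µV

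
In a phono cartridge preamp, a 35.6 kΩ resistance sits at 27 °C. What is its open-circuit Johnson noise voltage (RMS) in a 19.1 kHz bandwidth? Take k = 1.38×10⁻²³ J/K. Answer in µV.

3.36 µV

T = 27 °C + 273.15 = 300.15 K
V_n = √(4kTRB)
4kTRB = 4 × 1.38×10⁻²³ × 300.15 × 3.56×10⁴ × 1.91×10⁴ = 1.13×10⁻¹¹ V²
V_n = √(1.13×10⁻¹¹) = 3.36×10⁻⁶ V = 3.36 µV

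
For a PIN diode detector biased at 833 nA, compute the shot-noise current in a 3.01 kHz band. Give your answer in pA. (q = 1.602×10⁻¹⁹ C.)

28.3 pA

I_n = √(2qI·B)
2qI·B = 2 × 1.602×10⁻¹⁹ × 8.33×10⁻⁷ × 3.01×10³ = 8.03×10⁻²² A²
I_n = √(8.03×10⁻²²) = 2.83×10⁻¹¹ A = 28.3 pA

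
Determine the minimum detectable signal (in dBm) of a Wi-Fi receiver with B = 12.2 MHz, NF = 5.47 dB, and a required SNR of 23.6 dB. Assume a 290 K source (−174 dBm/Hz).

−74.1 dBm

Sensitivity = −174 + 10 log₁₀(B) + NF + SNR_min
= −174 + 70.86 + 5.47 + 23.6
= −74.07 dBm → −74.1 dBm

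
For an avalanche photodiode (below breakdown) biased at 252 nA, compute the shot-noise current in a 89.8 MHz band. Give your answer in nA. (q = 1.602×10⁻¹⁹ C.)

I_n = √(2qI·B)
2qI·B = 2 × 1.602×10⁻¹⁹ × 2.52×10⁻⁷ × 8.98×10⁷ = 7.25×10⁻¹⁸ A²
I_n = √(7.25×10⁻¹⁸) = 2.69×10⁻⁹ A = 2.69 nA

2.69 nA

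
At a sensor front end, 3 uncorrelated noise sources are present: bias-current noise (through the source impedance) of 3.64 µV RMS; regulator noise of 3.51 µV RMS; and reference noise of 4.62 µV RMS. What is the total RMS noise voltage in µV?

Uncorrelated sources add in power (mean-square): V_tot = √(ΣV_i²)
V_tot = √[(3.64×10⁻⁶)² + (3.51×10⁻⁶)² + (4.62×10⁻⁶)²] = 6.85×10⁻⁶ V = 6.85 µV

6.85 µV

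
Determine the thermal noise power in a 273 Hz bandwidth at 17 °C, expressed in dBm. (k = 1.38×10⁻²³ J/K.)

T = 17 °C + 273.15 = 290.15 K
P_n = kTB = 1.38×10⁻²³ × 290.15 × 2.73×10² = 1.09×10⁻¹⁸ W
In dBm: 10 log₁₀(1.09×10⁻¹⁸ / 10⁻³) = −149.6 dBm

−149.6 dBm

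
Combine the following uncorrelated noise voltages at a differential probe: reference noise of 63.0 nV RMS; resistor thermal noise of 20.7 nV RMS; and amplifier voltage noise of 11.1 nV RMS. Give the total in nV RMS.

67.2 nV

Uncorrelated sources add in power (mean-square): V_tot = √(ΣV_i²)
V_tot = √[(6.30×10⁻⁸)² + (2.07×10⁻⁸)² + (1.11×10⁻⁸)²] = 6.72×10⁻⁸ V = 67.2 nV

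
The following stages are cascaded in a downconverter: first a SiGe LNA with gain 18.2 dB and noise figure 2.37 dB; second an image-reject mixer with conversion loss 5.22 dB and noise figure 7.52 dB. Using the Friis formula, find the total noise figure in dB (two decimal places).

2.54 dB

Convert to linear (a loss of L dB is a gain of −L dB): F_i = 10^(NF_i/10), G_i = 10^(G_i,dB/10)
  Stage 1: F_1 = 10^(2.37/10) = 1.726, G_1 = 10^(18.2/10) = 66.07
  Stage 2: F_2 = 10^(7.52/10) = 5.649, G_2 = 10^(−5.22/10) = 0.3006
Friis cascade:
  F = 1.726 + (5.649 − 1)/66.07 = 1.796
NF = 10 log₁₀(1.796) = 2.54 dB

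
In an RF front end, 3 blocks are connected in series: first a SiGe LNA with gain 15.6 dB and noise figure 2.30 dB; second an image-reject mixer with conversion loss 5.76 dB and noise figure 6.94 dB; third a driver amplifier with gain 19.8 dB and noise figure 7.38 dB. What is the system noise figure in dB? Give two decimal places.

3.56 dB

Convert to linear (a loss of L dB is a gain of −L dB): F_i = 10^(NF_i/10), G_i = 10^(G_i,dB/10)
  Stage 1: F_1 = 10^(2.30/10) = 1.698, G_1 = 10^(15.6/10) = 36.31
  Stage 2: F_2 = 10^(6.94/10) = 4.943, G_2 = 10^(−5.76/10) = 0.2655
  Stage 3: F_3 = 10^(7.38/10) = 5.470, G_3 = 10^(19.8/10) = 95.50
Friis cascade:
  F = 1.698 + (4.943 − 1)/36.31 + (5.470 − 1)/9.638 = 2.271
NF = 10 log₁₀(2.271) = 3.56 dB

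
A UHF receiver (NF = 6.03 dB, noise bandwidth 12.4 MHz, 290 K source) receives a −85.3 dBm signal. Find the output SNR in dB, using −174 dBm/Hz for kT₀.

11.7 dB

Noise floor: N = −174 + 10 log₁₀(B) + NF
10 log₁₀(1.24×10⁷) = 70.93 dB
N = −174 + 70.93 + 6.03 = −97.04 dBm
SNR = P_sig − N = −85.3 − (−97.04) = 11.74 dB → 11.7 dB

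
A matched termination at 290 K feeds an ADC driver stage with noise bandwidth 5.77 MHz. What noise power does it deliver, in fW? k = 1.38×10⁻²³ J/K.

P_n = kTB = 1.38×10⁻²³ × 290 × 5.77×10⁶ = 2.31×10⁻¹⁴ W = 23.1 fW

23.1 fW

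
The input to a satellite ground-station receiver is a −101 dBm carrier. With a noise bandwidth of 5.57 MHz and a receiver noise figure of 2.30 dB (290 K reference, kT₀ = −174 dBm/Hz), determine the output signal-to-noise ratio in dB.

Noise floor: N = −174 + 10 log₁₀(B) + NF
10 log₁₀(5.57×10⁶) = 67.46 dB
N = −174 + 67.46 + 2.30 = −104.24 dBm
SNR = P_sig − N = −101 − (−104.24) = 3.24 dB → 3.2 dB

3.2 dB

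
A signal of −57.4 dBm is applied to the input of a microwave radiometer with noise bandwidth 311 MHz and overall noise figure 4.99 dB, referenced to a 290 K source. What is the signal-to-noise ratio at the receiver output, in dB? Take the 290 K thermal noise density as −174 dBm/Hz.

Noise floor: N = −174 + 10 log₁₀(B) + NF
10 log₁₀(3.11×10⁸) = 84.93 dB
N = −174 + 84.93 + 4.99 = −84.08 dBm
SNR = P_sig − N = −57.4 − (−84.08) = 26.68 dB → 26.7 dB

26.7 dB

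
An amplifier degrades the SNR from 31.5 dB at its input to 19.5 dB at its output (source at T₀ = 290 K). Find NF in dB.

NF (dB) = SNR_in(dB) − SNR_out(dB) when the source is at T₀
NF = 31.5 − 19.5 = 12.0 dB

12.0 dB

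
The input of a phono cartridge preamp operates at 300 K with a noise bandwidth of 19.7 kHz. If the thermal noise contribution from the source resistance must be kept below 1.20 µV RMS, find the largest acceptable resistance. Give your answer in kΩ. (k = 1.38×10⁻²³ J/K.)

Johnson–Nyquist: V_n = √(4kTRB) ⇒ R = V_n² / (4kTB)
4kTB = 4 × 1.38×10⁻²³ × 300 × 1.97×10⁴ = 3.26×10⁻¹⁶
R = (1.20×10⁻⁶)² / 3.26×10⁻¹⁶ = 4.41×10³ Ω = 4.41 kΩ

4.41 kΩ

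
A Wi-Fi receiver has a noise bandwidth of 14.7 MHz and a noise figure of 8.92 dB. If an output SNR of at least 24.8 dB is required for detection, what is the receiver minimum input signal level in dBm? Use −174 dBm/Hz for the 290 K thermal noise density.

Sensitivity = −174 + 10 log₁₀(B) + NF + SNR_min
= −174 + 71.67 + 8.92 + 24.8
= −68.61 dBm → −68.6 dBm

−68.6 dBm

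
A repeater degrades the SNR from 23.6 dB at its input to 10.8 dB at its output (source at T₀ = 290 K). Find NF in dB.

12.8 dB

NF (dB) = SNR_in(dB) − SNR_out(dB) when the source is at T₀
NF = 23.6 − 10.8 = 12.8 dB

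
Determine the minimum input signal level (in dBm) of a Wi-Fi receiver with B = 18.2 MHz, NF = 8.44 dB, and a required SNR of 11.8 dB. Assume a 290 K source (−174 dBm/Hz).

−81.2 dBm

Sensitivity = −174 + 10 log₁₀(B) + NF + SNR_min
= −174 + 72.6 + 8.44 + 11.8
= −81.16 dBm → −81.2 dBm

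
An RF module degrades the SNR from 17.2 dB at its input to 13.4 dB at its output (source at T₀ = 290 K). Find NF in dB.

NF (dB) = SNR_in(dB) − SNR_out(dB) when the source is at T₀
NF = 17.2 − 13.4 = 3.8 dB

3.8 dB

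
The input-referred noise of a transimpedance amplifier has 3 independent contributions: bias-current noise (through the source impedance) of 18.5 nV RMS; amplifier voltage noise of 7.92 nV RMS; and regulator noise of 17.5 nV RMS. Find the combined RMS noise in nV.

26.7 nV

Uncorrelated sources add in power (mean-square): V_tot = √(ΣV_i²)
V_tot = √[(1.85×10⁻⁸)² + (7.92×10⁻⁹)² + (1.75×10⁻⁸)²] = 2.67×10⁻⁸ V = 26.7 nV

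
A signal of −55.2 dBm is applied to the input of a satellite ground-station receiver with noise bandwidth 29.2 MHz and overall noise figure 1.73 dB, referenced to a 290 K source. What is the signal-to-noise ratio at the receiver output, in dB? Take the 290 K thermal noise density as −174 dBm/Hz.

42.4 dB

Noise floor: N = −174 + 10 log₁₀(B) + NF
10 log₁₀(2.92×10⁷) = 74.65 dB
N = −174 + 74.65 + 1.73 = −97.62 dBm
SNR = P_sig − N = −55.2 − (−97.62) = 42.42 dB → 42.4 dB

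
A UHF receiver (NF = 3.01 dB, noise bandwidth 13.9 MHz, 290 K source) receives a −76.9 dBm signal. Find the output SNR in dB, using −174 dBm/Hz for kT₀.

Noise floor: N = −174 + 10 log₁₀(B) + NF
10 log₁₀(1.39×10⁷) = 71.43 dB
N = −174 + 71.43 + 3.01 = −99.56 dBm
SNR = P_sig − N = −76.9 − (−99.56) = 22.66 dB → 22.7 dB

22.7 dB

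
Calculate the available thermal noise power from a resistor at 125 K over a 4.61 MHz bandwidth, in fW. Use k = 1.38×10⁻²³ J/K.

7.95 fW

P_n = kTB = 1.38×10⁻²³ × 125 × 4.61×10⁶ = 7.95×10⁻¹⁵ W = 7.95 fW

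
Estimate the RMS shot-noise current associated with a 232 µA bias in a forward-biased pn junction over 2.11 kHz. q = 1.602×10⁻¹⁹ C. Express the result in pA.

I_n = √(2qI·B)
2qI·B = 2 × 1.602×10⁻¹⁹ × 2.32×10⁻⁴ × 2.11×10³ = 1.57×10⁻¹⁹ A²
I_n = √(1.57×10⁻¹⁹) = 3.96×10⁻¹⁰ A = 396 pA

396 pA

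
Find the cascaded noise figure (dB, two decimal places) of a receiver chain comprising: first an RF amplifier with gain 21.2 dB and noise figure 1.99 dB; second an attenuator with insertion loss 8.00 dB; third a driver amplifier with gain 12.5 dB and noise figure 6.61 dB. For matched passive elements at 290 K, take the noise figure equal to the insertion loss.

Convert to linear (a loss of L dB is a gain of −L dB): F_i = 10^(NF_i/10), G_i = 10^(G_i,dB/10)
  Stage 1: F_1 = 10^(1.99/10) = 1.581, G_1 = 10^(21.2/10) = 131.8
  Stage 2: F_2 = 10^(8.00/10) = 6.310, G_2 = 10^(−8.00/10) = 0.1585
  Stage 3: F_3 = 10^(6.61/10) = 4.581, G_3 = 10^(12.5/10) = 17.78
Friis cascade:
  F = 1.581 + (6.310 − 1)/131.8 + (4.581 − 1)/20.89 = 1.793
NF = 10 log₁₀(1.793) = 2.54 dB

2.54 dB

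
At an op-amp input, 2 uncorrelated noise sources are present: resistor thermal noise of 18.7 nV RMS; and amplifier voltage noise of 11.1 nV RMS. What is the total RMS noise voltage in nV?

Uncorrelated sources add in power (mean-square): V_tot = √(ΣV_i²)
V_tot = √[(1.87×10⁻⁸)² + (1.11×10⁻⁸)²] = 2.17×10⁻⁸ V = 21.7 nV

21.7 nV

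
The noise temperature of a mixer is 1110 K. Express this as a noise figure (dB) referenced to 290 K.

F = 1 + T_e/T₀ = 1 + 1110/290 = 4.82759
NF = 10 log₁₀(4.82759) = 6.84 dB

6.84 dB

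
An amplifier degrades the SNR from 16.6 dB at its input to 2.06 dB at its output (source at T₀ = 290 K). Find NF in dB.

14.54 dB

NF (dB) = SNR_in(dB) − SNR_out(dB) when the source is at T₀
NF = 16.6 − 2.06 = 14.54 dB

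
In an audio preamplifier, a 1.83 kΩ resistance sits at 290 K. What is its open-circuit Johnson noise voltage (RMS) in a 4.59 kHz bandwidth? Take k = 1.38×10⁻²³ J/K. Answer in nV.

367 nV

V_n = √(4kTRB)
4kTRB = 4 × 1.38×10⁻²³ × 290 × 1.83×10³ × 4.59×10³ = 1.34×10⁻¹³ V²
V_n = √(1.34×10⁻¹³) = 3.67×10⁻⁷ V = 367 nV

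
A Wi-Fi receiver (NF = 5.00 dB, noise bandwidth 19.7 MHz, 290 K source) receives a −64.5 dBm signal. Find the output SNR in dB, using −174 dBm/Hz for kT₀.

Noise floor: N = −174 + 10 log₁₀(B) + NF
10 log₁₀(1.97×10⁷) = 72.94 dB
N = −174 + 72.94 + 5.00 = −96.06 dBm
SNR = P_sig − N = −64.5 − (−96.06) = 31.56 dB → 31.6 dB

31.6 dB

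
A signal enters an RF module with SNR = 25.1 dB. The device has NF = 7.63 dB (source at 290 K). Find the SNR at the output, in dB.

17.47 dB

By definition F = SNR_in/SNR_out, so in dB: SNR_out = SNR_in − NF
SNR_out = 25.1 − 7.63 = 17.47 dB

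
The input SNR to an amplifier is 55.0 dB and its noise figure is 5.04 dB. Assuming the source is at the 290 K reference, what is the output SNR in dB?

49.96 dB

By definition F = SNR_in/SNR_out, so in dB: SNR_out = SNR_in − NF
SNR_out = 55.0 − 5.04 = 49.96 dB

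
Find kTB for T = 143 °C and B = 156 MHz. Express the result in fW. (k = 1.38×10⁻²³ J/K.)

T = 143 °C + 273.15 = 416.15 K
P_n = kTB = 1.38×10⁻²³ × 416.15 × 1.56×10⁸ = 8.96×10⁻¹³ W = 896 fW

896 fW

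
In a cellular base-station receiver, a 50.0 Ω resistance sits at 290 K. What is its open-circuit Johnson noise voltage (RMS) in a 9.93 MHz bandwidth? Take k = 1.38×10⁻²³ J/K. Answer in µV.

2.82 µV

V_n = √(4kTRB)
4kTRB = 4 × 1.38×10⁻²³ × 290 × 5.00×10¹ × 9.93×10⁶ = 7.95×10⁻¹² V²
V_n = √(7.95×10⁻¹²) = 2.82×10⁻⁶ V = 2.82 µV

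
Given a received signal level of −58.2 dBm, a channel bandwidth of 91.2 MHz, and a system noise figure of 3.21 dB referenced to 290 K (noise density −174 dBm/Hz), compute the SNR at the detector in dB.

Noise floor: N = −174 + 10 log₁₀(B) + NF
10 log₁₀(9.12×10⁷) = 79.6 dB
N = −174 + 79.6 + 3.21 = −91.19 dBm
SNR = P_sig − N = −58.2 − (−91.19) = 32.99 dB → 33.0 dB

33.0 dB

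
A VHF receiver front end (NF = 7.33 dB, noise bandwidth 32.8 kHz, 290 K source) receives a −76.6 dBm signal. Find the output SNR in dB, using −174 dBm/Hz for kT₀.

Noise floor: N = −174 + 10 log₁₀(B) + NF
10 log₁₀(3.28×10⁴) = 45.16 dB
N = −174 + 45.16 + 7.33 = −121.51 dBm
SNR = P_sig − N = −76.6 − (−121.51) = 44.91 dB → 44.9 dB

44.9 dB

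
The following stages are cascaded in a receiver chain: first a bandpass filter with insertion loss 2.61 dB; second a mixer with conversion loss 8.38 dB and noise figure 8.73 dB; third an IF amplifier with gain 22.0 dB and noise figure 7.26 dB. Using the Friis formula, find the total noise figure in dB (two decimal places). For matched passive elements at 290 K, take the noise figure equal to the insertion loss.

Convert to linear (a loss of L dB is a gain of −L dB): F_i = 10^(NF_i/10), G_i = 10^(G_i,dB/10)
  Stage 1: F_1 = 10^(2.61/10) = 1.824, G_1 = 10^(−2.61/10) = 0.5483
  Stage 2: F_2 = 10^(8.73/10) = 7.464, G_2 = 10^(−8.38/10) = 0.1452
  Stage 3: F_3 = 10^(7.26/10) = 5.321, G_3 = 10^(22.0/10) = 158.5
Friis cascade:
  F = 1.824 + (7.464 − 1)/0.5483 + (5.321 − 1)/0.07962 = 67.89
NF = 10 log₁₀(67.89) = 18.32 dB

18.32 dB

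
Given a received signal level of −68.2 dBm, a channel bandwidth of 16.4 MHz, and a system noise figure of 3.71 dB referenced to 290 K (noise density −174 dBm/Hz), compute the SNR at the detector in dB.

29.9 dB

Noise floor: N = −174 + 10 log₁₀(B) + NF
10 log₁₀(1.64×10⁷) = 72.15 dB
N = −174 + 72.15 + 3.71 = −98.14 dBm
SNR = P_sig − N = −68.2 − (−98.14) = 29.94 dB → 29.9 dB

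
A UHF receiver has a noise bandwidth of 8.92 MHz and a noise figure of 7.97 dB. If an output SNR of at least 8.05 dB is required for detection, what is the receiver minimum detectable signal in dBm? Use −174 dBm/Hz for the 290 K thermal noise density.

Sensitivity = −174 + 10 log₁₀(B) + NF + SNR_min
= −174 + 69.5 + 7.97 + 8.05
= −88.48 dBm → −88.5 dBm

−88.5 dBm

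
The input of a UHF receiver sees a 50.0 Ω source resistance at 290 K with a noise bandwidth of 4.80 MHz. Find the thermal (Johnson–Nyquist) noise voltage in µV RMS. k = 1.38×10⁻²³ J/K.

V_n = √(4kTRB)
4kTRB = 4 × 1.38×10⁻²³ × 290 × 5.00×10¹ × 4.80×10⁶ = 3.84×10⁻¹² V²
V_n = √(3.84×10⁻¹²) = 1.96×10⁻⁶ V = 1.96 µV

1.96 µV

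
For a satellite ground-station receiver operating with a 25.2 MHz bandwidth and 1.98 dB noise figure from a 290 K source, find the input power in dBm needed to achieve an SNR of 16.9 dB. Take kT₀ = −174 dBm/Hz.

Sensitivity = −174 + 10 log₁₀(B) + NF + SNR_min
= −174 + 74.01 + 1.98 + 16.9
= −81.11 dBm → −81.1 dBm

−81.1 dBm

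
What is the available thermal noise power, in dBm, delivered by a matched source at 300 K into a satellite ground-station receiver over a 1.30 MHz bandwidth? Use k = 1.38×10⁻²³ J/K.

−112.7 dBm

P_n = kTB = 1.38×10⁻²³ × 300 × 1.30×10⁶ = 5.38×10⁻¹⁵ W
In dBm: 10 log₁₀(5.38×10⁻¹⁵ / 10⁻³) = −112.7 dBm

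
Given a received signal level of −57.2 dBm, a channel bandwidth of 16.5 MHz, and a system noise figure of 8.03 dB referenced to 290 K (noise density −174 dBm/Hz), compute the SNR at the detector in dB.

36.6 dB

Noise floor: N = −174 + 10 log₁₀(B) + NF
10 log₁₀(1.65×10⁷) = 72.17 dB
N = −174 + 72.17 + 8.03 = −93.80 dBm
SNR = P_sig − N = −57.2 − (−93.80) = 36.60 dB → 36.6 dB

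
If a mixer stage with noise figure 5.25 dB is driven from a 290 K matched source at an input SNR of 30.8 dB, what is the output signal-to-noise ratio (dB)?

25.55 dB

By definition F = SNR_in/SNR_out, so in dB: SNR_out = SNR_in − NF
SNR_out = 30.8 − 5.25 = 25.55 dB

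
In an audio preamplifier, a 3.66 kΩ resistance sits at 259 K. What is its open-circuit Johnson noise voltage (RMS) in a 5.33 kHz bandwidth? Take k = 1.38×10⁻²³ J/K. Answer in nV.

V_n = √(4kTRB)
4kTRB = 4 × 1.38×10⁻²³ × 259 × 3.66×10³ × 5.33×10³ = 2.79×10⁻¹³ V²
V_n = √(2.79×10⁻¹³) = 5.28×10⁻⁷ V = 528 nV

528 nV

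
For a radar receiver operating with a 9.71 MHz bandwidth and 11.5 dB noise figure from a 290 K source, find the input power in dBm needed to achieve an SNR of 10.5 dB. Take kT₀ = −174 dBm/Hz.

−82.1 dBm

Sensitivity = −174 + 10 log₁₀(B) + NF + SNR_min
= −174 + 69.87 + 11.5 + 10.5
= −82.13 dBm → −82.1 dBm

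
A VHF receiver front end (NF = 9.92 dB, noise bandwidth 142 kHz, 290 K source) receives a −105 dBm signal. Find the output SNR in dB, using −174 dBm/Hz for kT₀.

Noise floor: N = −174 + 10 log₁₀(B) + NF
10 log₁₀(1.42×10⁵) = 51.52 dB
N = −174 + 51.52 + 9.92 = −112.56 dBm
SNR = P_sig − N = −105 − (−112.56) = 7.56 dB → 7.6 dB

7.6 dB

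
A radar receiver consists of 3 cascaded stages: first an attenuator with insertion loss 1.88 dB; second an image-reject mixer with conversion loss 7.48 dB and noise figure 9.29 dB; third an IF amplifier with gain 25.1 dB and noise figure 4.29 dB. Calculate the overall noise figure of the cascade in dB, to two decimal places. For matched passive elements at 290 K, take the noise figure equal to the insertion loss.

14.41 dB

Convert to linear (a loss of L dB is a gain of −L dB): F_i = 10^(NF_i/10), G_i = 10^(G_i,dB/10)
  Stage 1: F_1 = 10^(1.88/10) = 1.542, G_1 = 10^(−1.88/10) = 0.6486
  Stage 2: F_2 = 10^(9.29/10) = 8.492, G_2 = 10^(−7.48/10) = 0.1786
  Stage 3: F_3 = 10^(4.29/10) = 2.685, G_3 = 10^(25.1/10) = 323.6
Friis cascade:
  F = 1.542 + (8.492 − 1)/0.6486 + (2.685 − 1)/0.1159 = 27.64
NF = 10 log₁₀(27.64) = 14.41 dB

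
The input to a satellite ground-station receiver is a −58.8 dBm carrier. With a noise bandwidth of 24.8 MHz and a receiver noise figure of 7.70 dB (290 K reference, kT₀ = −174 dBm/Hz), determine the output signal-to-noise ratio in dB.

33.6 dB

Noise floor: N = −174 + 10 log₁₀(B) + NF
10 log₁₀(2.48×10⁷) = 73.94 dB
N = −174 + 73.94 + 7.70 = −92.36 dBm
SNR = P_sig − N = −58.8 − (−92.36) = 33.56 dB → 33.6 dB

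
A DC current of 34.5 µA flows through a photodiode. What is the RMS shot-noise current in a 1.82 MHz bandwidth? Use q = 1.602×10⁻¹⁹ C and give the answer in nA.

I_n = √(2qI·B)
2qI·B = 2 × 1.602×10⁻¹⁹ × 3.45×10⁻⁵ × 1.82×10⁶ = 2.01×10⁻¹⁷ A²
I_n = √(2.01×10⁻¹⁷) = 4.49×10⁻⁹ A = 4.49 nA

4.49 nA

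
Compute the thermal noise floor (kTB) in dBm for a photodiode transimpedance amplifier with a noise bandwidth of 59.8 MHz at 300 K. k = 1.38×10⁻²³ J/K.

P_n = kTB = 1.38×10⁻²³ × 300 × 5.98×10⁷ = 2.48×10⁻¹³ W
In dBm: 10 log₁₀(2.48×10⁻¹³ / 10⁻³) = −96.1 dBm

−96.1 dBm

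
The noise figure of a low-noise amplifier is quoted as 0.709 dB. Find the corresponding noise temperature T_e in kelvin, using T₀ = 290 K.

51.4 K

F = 10^(0.709/10) = 1.17733
T_e = (F − 1)·T₀ = (1.17733 − 1) × 290 = 51.4 K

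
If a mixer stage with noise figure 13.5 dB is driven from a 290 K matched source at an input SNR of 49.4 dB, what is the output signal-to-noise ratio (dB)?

35.9 dB

By definition F = SNR_in/SNR_out, so in dB: SNR_out = SNR_in − NF
SNR_out = 49.4 − 13.5 = 35.9 dB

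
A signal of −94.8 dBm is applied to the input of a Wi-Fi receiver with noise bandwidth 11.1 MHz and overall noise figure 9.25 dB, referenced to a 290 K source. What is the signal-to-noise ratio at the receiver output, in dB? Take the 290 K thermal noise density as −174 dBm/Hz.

Noise floor: N = −174 + 10 log₁₀(B) + NF
10 log₁₀(1.11×10⁷) = 70.45 dB
N = −174 + 70.45 + 9.25 = −94.30 dBm
SNR = P_sig − N = −94.8 − (−94.30) = −0.50 dB → −0.5 dB

−0.5 dB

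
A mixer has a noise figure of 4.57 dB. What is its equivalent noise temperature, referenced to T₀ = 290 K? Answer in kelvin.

541 K

F = 10^(4.57/10) = 2.86418
T_e = (F − 1)·T₀ = (2.86418 − 1) × 290 = 541 K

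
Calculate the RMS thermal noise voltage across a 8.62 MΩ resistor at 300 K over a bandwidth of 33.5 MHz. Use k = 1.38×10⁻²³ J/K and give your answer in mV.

2.19 mV

V_n = √(4kTRB)
4kTRB = 4 × 1.38×10⁻²³ × 300 × 8.62×10⁶ × 3.35×10⁷ = 4.78×10⁻⁶ V²
V_n = √(4.78×10⁻⁶) = 2.19×10⁻³ V = 2.19 mV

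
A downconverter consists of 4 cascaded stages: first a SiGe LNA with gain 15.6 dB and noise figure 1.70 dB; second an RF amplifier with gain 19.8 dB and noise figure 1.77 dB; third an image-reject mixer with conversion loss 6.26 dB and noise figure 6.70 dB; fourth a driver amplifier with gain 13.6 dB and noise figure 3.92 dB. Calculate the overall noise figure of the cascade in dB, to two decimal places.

1.75 dB

Convert to linear (a loss of L dB is a gain of −L dB): F_i = 10^(NF_i/10), G_i = 10^(G_i,dB/10)
  Stage 1: F_1 = 10^(1.70/10) = 1.479, G_1 = 10^(15.6/10) = 36.31
  Stage 2: F_2 = 10^(1.77/10) = 1.503, G_2 = 10^(19.8/10) = 95.50
  Stage 3: F_3 = 10^(6.70/10) = 4.677, G_3 = 10^(−6.26/10) = 0.2366
  Stage 4: F_4 = 10^(3.92/10) = 2.466, G_4 = 10^(13.6/10) = 22.91
Friis cascade:
  F = 1.479 + (1.503 − 1)/36.31 + (4.677 − 1)/3467 + (2.466 − 1)/820.4 = 1.496
NF = 10 log₁₀(1.496) = 1.75 dB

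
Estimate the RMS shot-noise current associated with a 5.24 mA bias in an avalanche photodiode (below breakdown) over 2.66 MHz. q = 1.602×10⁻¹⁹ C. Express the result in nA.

66.8 nA

I_n = √(2qI·B)
2qI·B = 2 × 1.602×10⁻¹⁹ × 5.24×10⁻³ × 2.66×10⁶ = 4.47×10⁻¹⁵ A²
I_n = √(4.47×10⁻¹⁵) = 6.68×10⁻⁸ A = 66.8 nA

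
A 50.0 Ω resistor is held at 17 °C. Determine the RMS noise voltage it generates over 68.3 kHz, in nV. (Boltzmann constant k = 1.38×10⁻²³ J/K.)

234 nV

T = 17 °C + 273.15 = 290.15 K
V_n = √(4kTRB)
4kTRB = 4 × 1.38×10⁻²³ × 290.15 × 5.00×10¹ × 6.83×10⁴ = 5.47×10⁻¹⁴ V²
V_n = √(5.47×10⁻¹⁴) = 2.34×10⁻⁷ V = 234 nV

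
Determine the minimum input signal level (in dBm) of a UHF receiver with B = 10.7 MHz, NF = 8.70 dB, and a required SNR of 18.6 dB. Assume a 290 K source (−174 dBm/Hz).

Sensitivity = −174 + 10 log₁₀(B) + NF + SNR_min
= −174 + 70.29 + 8.70 + 18.6
= −76.41 dBm → −76.4 dBm

−76.4 dBm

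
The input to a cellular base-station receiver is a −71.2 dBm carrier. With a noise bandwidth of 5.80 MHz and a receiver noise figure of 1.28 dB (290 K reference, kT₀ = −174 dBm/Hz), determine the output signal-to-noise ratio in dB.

Noise floor: N = −174 + 10 log₁₀(B) + NF
10 log₁₀(5.80×10⁶) = 67.63 dB
N = −174 + 67.63 + 1.28 = −105.09 dBm
SNR = P_sig − N = −71.2 − (−105.09) = 33.89 dB → 33.9 dB

33.9 dB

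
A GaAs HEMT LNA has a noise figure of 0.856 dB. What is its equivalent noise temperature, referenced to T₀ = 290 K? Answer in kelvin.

F = 10^(0.856/10) = 1.21787
T_e = (F − 1)·T₀ = (1.21787 − 1) × 290 = 63.2 K

63.2 K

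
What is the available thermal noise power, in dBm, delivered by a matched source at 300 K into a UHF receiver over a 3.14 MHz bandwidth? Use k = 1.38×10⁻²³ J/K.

P_n = kTB = 1.38×10⁻²³ × 300 × 3.14×10⁶ = 1.30×10⁻¹⁴ W
In dBm: 10 log₁₀(1.30×10⁻¹⁴ / 10⁻³) = −108.9 dBm

−108.9 dBm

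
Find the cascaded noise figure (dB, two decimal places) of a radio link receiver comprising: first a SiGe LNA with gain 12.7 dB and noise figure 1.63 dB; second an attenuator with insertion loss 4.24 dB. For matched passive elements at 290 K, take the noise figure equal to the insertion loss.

Convert to linear (a loss of L dB is a gain of −L dB): F_i = 10^(NF_i/10), G_i = 10^(G_i,dB/10)
  Stage 1: F_1 = 10^(1.63/10) = 1.455, G_1 = 10^(12.7/10) = 18.62
  Stage 2: F_2 = 10^(4.24/10) = 2.655, G_2 = 10^(−4.24/10) = 0.3767
Friis cascade:
  F = 1.455 + (2.655 − 1)/18.62 = 1.544
NF = 10 log₁₀(1.544) = 1.89 dB

1.89 dB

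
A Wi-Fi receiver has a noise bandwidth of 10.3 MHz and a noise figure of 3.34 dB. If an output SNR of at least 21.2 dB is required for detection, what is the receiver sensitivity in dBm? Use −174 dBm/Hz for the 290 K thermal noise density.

−79.3 dBm

Sensitivity = −174 + 10 log₁₀(B) + NF + SNR_min
= −174 + 70.13 + 3.34 + 21.2
= −79.33 dBm → −79.3 dBm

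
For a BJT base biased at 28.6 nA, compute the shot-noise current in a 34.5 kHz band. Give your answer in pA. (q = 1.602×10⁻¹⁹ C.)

17.8 pA

I_n = √(2qI·B)
2qI·B = 2 × 1.602×10⁻¹⁹ × 2.86×10⁻⁸ × 3.45×10⁴ = 3.16×10⁻²² A²
I_n = √(3.16×10⁻²²) = 1.78×10⁻¹¹ A = 17.8 pA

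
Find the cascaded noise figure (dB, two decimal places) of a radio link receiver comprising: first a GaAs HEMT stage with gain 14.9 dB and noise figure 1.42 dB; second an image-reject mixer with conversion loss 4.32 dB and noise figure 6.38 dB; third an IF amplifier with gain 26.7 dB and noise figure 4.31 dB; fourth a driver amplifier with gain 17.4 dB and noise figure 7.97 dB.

2.16 dB

Convert to linear (a loss of L dB is a gain of −L dB): F_i = 10^(NF_i/10), G_i = 10^(G_i,dB/10)
  Stage 1: F_1 = 10^(1.42/10) = 1.387, G_1 = 10^(14.9/10) = 30.90
  Stage 2: F_2 = 10^(6.38/10) = 4.345, G_2 = 10^(−4.32/10) = 0.3698
  Stage 3: F_3 = 10^(4.31/10) = 2.698, G_3 = 10^(26.7/10) = 467.7
  Stage 4: F_4 = 10^(7.97/10) = 6.266, G_4 = 10^(17.4/10) = 54.95
Friis cascade:
  F = 1.387 + (4.345 − 1)/30.90 + (2.698 − 1)/11.43 + (6.266 − 1)/5346 = 1.645
NF = 10 log₁₀(1.645) = 2.16 dB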